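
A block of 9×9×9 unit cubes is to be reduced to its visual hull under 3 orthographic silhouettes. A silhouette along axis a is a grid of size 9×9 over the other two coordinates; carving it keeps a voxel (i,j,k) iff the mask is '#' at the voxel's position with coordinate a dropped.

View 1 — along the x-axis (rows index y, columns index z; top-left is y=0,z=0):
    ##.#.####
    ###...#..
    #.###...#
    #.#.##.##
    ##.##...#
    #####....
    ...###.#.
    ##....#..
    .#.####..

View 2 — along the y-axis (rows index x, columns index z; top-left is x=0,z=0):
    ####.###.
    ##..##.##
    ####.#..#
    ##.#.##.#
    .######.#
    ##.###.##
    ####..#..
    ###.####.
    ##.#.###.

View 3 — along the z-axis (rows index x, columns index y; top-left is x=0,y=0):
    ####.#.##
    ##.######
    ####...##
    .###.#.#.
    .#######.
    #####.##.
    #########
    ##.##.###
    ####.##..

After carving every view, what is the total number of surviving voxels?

start: 9×9×9 = 729 voxels
V1 x: intersect with YZ mask (44 set) -- 396 left
V2 y: intersect with XZ mask (57 set) -- 287 left
V3 z: intersect with XY mask (62 set) -- 217 left

|visual hull| = 217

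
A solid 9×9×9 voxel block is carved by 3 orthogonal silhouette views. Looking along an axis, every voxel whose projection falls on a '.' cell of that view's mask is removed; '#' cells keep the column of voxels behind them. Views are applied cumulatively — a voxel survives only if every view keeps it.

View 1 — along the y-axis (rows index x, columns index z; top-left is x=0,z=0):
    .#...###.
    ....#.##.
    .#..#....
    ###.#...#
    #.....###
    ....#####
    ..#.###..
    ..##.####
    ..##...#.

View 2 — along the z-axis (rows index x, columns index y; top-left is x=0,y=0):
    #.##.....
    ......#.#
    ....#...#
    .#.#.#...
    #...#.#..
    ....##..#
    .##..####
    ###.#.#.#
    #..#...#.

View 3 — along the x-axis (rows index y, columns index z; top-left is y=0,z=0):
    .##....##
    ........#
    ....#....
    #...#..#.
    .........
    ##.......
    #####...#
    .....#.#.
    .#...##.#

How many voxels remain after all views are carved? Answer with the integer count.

full grid |V| = 729
after view 1 [y-axis, 36 of 81 cells solid] → remaining = 324
after view 2 [z-axis, 31 of 81 cells solid] → remaining = 133
after view 3 [x-axis, 23 of 81 cells solid] → remaining = 38

voxel count = 38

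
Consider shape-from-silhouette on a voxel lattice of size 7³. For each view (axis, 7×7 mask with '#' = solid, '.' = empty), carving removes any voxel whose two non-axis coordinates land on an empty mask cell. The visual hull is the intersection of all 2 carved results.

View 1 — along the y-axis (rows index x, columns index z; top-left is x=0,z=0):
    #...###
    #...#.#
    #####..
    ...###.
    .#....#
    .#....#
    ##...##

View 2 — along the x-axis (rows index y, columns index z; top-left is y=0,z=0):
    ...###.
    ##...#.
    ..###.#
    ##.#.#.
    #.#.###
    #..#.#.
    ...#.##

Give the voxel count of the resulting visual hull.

voxel count = 81

full grid |V| = 343
  1. axis=1 (XZ plane), |mask|=23  ⇒  voxels=161
  2. axis=0 (YZ plane), |mask|=25  ⇒  voxels=81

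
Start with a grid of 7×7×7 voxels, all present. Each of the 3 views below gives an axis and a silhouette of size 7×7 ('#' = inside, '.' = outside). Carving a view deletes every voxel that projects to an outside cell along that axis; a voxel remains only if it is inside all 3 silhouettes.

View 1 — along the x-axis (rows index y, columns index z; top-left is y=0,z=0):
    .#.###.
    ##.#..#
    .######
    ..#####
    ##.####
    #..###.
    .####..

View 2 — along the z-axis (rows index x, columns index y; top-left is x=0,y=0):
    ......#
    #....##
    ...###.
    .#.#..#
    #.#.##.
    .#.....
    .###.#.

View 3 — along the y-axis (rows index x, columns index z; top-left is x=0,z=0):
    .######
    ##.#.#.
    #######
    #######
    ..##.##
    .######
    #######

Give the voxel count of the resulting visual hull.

full grid |V| = 343
step 1: project along x, AND mask (33/49) → |grid| = 231
step 2: project along z, AND mask (19/49) → |grid| = 87
step 3: project along y, AND mask (41/49) → |grid| = 73

|visual hull| = 73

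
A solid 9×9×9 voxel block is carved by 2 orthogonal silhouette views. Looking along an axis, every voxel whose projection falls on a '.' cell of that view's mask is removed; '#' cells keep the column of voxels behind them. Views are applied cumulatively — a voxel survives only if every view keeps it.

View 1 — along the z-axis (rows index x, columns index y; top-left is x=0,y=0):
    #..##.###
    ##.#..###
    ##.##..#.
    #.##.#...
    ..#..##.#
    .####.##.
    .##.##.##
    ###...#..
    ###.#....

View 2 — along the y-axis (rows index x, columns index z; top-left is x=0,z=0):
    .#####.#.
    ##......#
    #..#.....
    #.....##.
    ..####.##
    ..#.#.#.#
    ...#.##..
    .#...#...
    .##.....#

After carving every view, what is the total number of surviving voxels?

before carving: 729 voxels (9×9×9)
[1] z-view keeps 45 columns → grid now 405
[2] y-view keeps 32 columns → grid now 162

remaining voxels: 162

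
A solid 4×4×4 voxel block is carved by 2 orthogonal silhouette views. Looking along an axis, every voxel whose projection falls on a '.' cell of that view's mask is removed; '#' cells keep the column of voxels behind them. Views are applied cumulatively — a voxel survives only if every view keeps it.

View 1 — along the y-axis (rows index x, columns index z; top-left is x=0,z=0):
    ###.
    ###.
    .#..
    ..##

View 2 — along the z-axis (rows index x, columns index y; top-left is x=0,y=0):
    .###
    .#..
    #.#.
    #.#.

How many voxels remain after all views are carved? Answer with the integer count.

before carving: 64 voxels (4×4×4)
  1. axis=1 (XZ plane), |mask|=9  ⇒  voxels=36
  2. axis=2 (XY plane), |mask|=8  ⇒  voxels=18

remaining voxels: 18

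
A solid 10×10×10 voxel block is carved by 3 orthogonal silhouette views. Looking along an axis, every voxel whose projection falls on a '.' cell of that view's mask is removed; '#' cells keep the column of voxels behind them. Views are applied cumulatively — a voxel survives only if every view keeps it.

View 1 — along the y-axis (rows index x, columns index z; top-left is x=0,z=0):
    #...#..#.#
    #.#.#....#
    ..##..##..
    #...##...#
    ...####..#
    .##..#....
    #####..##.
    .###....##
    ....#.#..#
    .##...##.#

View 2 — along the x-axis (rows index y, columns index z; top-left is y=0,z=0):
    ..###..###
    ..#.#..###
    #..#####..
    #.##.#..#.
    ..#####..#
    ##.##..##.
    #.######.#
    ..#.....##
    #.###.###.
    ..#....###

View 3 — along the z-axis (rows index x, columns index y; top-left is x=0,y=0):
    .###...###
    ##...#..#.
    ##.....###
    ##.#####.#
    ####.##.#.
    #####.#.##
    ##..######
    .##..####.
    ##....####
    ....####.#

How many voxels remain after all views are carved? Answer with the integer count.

remaining voxels: 160

before carving: 1000 voxels (10×10×10)
carve view 1 (along y, XZ-mask fill 44/100): 440 voxels remain
carve view 2 (along x, YZ-mask fill 56/100): 254 voxels remain
carve view 3 (along z, XY-mask fill 63/100): 160 voxels remain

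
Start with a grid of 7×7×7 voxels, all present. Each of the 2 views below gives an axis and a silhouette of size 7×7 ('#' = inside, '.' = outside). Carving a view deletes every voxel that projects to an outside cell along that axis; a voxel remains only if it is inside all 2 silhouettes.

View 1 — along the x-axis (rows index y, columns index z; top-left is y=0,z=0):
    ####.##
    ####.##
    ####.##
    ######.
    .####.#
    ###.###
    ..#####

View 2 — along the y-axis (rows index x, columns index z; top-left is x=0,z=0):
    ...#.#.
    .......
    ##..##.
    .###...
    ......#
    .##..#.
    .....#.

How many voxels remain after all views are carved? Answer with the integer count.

start: 7×7×7 = 343 voxels
carve view 1 (along x, YZ-mask fill 40/49): 280 voxels remain
carve view 2 (along y, XZ-mask fill 14/49): 83 voxels remain

|visual hull| = 83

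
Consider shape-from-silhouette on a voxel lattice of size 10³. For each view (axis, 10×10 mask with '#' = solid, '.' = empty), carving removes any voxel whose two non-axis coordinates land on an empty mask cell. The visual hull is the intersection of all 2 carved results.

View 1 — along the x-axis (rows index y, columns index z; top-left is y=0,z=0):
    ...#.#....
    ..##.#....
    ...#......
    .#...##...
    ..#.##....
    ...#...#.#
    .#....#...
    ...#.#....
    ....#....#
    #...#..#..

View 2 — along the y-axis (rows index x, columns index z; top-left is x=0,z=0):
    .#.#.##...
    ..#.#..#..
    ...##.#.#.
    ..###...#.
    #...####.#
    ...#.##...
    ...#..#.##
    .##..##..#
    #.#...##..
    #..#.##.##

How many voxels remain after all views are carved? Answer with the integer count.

voxel count = 112

start: 10×10×10 = 1000 voxels
carve view 1 (along x, YZ-mask fill 24/100): 240 voxels remain
carve view 2 (along y, XZ-mask fill 43/100): 112 voxels remain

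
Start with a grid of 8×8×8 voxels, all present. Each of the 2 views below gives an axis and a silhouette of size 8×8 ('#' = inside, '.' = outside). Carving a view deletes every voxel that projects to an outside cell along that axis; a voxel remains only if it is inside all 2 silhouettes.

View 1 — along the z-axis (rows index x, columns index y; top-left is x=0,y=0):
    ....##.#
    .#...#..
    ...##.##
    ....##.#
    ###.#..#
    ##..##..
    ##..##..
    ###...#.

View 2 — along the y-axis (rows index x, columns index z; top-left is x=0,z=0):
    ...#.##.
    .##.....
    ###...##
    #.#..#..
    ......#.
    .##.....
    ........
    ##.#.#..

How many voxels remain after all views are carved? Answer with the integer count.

remaining voxels: 71

start: 8×8×8 = 512 voxels
V1 z: intersect with XY mask (29 set) -- 232 left
V2 y: intersect with XZ mask (20 set) -- 71 left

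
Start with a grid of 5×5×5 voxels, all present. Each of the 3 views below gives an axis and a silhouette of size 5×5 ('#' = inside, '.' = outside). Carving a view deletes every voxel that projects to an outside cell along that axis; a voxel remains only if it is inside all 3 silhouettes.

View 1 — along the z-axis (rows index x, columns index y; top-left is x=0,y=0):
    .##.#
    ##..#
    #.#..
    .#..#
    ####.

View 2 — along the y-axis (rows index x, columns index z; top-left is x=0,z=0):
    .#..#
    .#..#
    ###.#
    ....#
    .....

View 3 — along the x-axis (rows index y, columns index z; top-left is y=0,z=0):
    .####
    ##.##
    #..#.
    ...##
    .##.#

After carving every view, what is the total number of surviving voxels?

|visual hull| = 16

before carving: 125 voxels (5×5×5)
  1. axis=2 (XY plane), |mask|=14  ⇒  voxels=70
  2. axis=1 (XZ plane), |mask|=9  ⇒  voxels=22
  3. axis=0 (YZ plane), |mask|=15  ⇒  voxels=16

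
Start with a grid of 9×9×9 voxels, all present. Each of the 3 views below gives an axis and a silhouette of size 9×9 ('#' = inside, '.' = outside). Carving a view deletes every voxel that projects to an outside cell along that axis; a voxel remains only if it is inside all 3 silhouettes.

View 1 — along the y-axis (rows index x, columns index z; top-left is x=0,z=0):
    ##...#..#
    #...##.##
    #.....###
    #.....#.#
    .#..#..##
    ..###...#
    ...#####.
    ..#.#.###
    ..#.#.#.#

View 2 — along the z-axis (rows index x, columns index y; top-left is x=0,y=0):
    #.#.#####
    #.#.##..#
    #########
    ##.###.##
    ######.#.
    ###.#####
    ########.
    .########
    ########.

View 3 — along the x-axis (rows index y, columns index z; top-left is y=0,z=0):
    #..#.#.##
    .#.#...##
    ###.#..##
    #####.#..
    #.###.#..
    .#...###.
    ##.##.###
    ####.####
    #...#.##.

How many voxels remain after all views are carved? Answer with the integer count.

171 voxels

initial block: 9^3 = 729
V1 y: intersect with XZ mask (38 set) -- 342 left
V2 z: intersect with XY mask (67 set) -- 282 left
V3 x: intersect with YZ mask (49 set) -- 171 left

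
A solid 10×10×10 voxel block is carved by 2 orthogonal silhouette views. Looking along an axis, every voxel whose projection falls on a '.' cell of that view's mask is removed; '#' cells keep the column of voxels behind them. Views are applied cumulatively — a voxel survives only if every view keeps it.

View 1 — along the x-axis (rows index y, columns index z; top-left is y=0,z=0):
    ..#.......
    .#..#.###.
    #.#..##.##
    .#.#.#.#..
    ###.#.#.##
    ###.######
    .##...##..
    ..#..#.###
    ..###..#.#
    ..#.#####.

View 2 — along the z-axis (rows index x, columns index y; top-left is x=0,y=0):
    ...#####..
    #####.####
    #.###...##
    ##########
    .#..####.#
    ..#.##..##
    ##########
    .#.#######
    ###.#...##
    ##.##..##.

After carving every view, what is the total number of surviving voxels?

remaining voxels: 376

full grid |V| = 1000
carve view 1 (along x, YZ-mask fill 52/100): 520 voxels remain
carve view 2 (along z, XY-mask fill 71/100): 376 voxels remain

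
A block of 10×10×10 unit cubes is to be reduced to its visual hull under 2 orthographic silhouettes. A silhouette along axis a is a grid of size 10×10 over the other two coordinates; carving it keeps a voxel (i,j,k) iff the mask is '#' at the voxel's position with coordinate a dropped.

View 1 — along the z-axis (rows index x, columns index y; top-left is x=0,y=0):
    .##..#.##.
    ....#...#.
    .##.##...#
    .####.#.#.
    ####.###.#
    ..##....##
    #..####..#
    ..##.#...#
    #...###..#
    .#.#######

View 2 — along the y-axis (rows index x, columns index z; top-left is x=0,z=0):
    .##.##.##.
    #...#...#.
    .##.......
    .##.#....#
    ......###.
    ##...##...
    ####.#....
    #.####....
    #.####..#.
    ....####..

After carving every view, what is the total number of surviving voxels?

start: 10×10×10 = 1000 voxels
V1 z: intersect with XY mask (53 set) -- 530 left
V2 y: intersect with XZ mask (42 set) -- 222 left

|visual hull| = 222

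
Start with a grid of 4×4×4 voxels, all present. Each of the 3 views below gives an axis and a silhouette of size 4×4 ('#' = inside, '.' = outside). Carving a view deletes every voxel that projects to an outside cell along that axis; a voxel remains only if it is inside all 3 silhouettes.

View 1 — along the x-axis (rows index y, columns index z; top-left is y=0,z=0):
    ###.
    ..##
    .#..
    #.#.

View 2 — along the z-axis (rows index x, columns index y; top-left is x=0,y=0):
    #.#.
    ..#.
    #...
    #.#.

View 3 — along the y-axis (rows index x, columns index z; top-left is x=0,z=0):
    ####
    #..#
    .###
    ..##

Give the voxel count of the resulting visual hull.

start: 4×4×4 = 64 voxels
  1. axis=0 (YZ plane), |mask|=8  ⇒  voxels=32
  2. axis=2 (XY plane), |mask|=6  ⇒  voxels=12
  3. axis=1 (XZ plane), |mask|=11  ⇒  voxels=7

7 voxels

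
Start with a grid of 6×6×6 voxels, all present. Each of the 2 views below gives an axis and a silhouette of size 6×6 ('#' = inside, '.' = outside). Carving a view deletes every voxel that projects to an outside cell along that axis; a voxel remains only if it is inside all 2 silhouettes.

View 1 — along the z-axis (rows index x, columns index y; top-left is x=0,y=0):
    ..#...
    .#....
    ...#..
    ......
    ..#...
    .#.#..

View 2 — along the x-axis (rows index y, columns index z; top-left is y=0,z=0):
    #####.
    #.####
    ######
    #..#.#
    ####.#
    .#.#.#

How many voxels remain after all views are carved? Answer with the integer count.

full grid |V| = 216
  1. axis=2 (XY plane), |mask|=6  ⇒  voxels=36
  2. axis=0 (YZ plane), |mask|=27  ⇒  voxels=28

28 voxels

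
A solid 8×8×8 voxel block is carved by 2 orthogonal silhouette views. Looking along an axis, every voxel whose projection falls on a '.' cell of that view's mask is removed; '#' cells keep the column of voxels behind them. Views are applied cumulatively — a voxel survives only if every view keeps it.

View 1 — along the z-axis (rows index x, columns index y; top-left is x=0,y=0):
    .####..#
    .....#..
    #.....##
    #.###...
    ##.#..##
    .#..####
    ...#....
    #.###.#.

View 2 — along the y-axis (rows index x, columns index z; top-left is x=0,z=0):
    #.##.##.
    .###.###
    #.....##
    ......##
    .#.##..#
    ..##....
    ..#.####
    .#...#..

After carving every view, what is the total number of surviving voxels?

93 voxels

before carving: 512 voxels (8×8×8)
step 1: project along z, AND mask (29/64) → |grid| = 232
step 2: project along y, AND mask (29/64) → |grid| = 93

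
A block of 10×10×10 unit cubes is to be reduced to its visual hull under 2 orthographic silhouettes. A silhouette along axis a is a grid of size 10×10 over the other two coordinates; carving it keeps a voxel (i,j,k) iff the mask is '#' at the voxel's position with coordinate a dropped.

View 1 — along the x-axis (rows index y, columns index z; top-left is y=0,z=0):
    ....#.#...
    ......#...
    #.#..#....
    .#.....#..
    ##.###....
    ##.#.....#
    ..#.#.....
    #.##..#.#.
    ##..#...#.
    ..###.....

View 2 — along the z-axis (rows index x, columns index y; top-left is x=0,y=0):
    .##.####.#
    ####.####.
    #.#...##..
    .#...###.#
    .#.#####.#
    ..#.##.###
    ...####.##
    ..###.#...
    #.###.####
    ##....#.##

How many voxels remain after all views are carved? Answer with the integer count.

initial block: 10^3 = 1000
V1 x: intersect with YZ mask (31 set) -- 310 left
V2 z: intersect with XY mask (60 set) -- 189 left

189 voxels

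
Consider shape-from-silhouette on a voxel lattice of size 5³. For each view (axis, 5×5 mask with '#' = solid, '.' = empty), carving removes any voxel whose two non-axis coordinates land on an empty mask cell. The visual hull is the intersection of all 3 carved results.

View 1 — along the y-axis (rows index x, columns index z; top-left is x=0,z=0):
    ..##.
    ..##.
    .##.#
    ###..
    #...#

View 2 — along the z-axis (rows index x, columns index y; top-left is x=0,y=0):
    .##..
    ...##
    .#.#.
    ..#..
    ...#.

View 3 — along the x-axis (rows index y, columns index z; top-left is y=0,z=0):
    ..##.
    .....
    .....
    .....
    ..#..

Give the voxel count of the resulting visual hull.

remaining voxels: 1

initial block: 5^3 = 125
carve view 1 (along y, XZ-mask fill 12/25): 60 voxels remain
carve view 2 (along z, XY-mask fill 8/25): 19 voxels remain
carve view 3 (along x, YZ-mask fill 3/25): 1 voxels remain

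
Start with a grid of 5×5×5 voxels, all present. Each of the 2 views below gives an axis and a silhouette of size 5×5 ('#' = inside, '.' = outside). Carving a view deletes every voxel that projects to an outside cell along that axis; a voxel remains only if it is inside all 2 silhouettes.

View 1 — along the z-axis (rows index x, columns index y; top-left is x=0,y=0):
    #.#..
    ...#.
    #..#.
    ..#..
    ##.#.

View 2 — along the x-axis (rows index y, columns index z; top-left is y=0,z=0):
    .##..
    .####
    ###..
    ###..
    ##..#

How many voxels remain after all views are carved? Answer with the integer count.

before carving: 125 voxels (5×5×5)
  1. axis=2 (XY plane), |mask|=9  ⇒  voxels=45
  2. axis=0 (YZ plane), |mask|=15  ⇒  voxels=25

remaining voxels: 25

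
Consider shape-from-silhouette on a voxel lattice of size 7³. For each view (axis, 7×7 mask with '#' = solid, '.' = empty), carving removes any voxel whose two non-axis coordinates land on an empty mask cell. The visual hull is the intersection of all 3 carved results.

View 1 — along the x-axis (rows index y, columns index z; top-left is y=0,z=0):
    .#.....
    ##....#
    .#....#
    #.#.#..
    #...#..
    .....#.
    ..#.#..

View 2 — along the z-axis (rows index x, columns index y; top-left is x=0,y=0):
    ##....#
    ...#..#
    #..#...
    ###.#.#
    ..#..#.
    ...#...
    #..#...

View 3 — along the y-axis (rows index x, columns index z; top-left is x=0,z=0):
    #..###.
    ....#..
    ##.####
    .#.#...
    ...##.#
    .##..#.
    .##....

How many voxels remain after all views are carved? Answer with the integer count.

voxel count = 14

before carving: 343 voxels (7×7×7)
after view 1 [x-axis, 14 of 49 cells solid] → remaining = 98
after view 2 [z-axis, 17 of 49 cells solid] → remaining = 35
after view 3 [y-axis, 21 of 49 cells solid] → remaining = 14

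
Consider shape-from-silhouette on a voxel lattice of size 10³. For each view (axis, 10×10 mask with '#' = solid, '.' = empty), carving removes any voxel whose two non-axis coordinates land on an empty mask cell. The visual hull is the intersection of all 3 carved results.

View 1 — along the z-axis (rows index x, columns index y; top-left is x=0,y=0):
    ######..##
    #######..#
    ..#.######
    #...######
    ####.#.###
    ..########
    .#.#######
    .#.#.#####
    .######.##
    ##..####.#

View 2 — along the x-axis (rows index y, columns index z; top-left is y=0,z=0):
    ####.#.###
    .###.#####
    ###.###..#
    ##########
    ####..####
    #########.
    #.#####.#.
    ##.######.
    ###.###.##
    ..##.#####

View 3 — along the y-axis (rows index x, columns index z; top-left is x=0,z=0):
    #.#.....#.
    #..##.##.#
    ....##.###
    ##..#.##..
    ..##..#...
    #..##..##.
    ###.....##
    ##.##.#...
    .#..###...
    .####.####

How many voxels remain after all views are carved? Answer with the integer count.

289 voxels

start: 10×10×10 = 1000 voxels
[1] z-view keeps 76 columns → grid now 760
[2] x-view keeps 80 columns → grid now 608
[3] y-view keeps 49 columns → grid now 289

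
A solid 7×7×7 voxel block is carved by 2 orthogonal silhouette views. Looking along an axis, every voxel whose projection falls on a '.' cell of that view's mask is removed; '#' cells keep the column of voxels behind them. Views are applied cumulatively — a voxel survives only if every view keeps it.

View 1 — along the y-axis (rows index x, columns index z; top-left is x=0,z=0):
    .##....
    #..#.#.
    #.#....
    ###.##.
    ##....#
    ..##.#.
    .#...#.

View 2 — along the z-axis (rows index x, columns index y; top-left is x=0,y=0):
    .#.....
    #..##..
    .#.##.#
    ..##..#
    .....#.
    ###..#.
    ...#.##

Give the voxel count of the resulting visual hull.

start: 7×7×7 = 343 voxels
step 1: project along y, AND mask (20/49) → |grid| = 140
step 2: project along z, AND mask (19/49) → |grid| = 55

voxel count = 55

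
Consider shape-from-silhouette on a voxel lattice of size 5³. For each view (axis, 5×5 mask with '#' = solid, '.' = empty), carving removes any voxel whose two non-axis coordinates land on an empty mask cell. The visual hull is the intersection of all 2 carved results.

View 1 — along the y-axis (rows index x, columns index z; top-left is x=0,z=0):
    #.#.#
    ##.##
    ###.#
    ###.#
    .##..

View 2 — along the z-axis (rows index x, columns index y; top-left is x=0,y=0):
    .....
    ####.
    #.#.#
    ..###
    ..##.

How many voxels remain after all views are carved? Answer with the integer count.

|visual hull| = 44

start: 5×5×5 = 125 voxels
carve view 1 (along y, XZ-mask fill 17/25): 85 voxels remain
carve view 2 (along z, XY-mask fill 12/25): 44 voxels remain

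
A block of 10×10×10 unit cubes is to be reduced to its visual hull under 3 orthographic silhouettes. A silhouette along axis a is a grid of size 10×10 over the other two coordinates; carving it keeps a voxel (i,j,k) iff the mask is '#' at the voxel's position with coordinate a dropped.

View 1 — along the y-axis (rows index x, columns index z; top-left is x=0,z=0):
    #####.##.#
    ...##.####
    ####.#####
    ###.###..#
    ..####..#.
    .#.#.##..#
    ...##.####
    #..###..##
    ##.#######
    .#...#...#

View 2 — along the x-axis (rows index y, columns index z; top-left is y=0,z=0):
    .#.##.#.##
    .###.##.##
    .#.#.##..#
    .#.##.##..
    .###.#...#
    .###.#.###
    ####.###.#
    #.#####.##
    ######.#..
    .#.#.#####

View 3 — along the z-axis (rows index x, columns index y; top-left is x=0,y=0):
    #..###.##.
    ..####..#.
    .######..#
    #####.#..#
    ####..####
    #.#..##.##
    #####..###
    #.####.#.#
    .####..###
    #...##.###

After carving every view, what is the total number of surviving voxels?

voxel count = 284

before carving: 1000 voxels (10×10×10)
after view 1 [y-axis, 64 of 100 cells solid] → remaining = 640
after view 2 [x-axis, 65 of 100 cells solid] → remaining = 433
after view 3 [z-axis, 67 of 100 cells solid] → remaining = 284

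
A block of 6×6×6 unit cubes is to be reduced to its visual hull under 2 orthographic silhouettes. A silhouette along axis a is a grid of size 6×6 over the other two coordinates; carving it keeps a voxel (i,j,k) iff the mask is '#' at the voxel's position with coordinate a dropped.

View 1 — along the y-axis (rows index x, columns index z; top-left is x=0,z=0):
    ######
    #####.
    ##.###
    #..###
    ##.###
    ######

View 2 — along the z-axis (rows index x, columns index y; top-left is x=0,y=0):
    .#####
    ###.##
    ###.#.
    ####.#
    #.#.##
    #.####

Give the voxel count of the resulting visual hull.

before carving: 216 voxels (6×6×6)
after view 1 [y-axis, 31 of 36 cells solid] → remaining = 186
after view 2 [z-axis, 28 of 36 cells solid] → remaining = 145

voxel count = 145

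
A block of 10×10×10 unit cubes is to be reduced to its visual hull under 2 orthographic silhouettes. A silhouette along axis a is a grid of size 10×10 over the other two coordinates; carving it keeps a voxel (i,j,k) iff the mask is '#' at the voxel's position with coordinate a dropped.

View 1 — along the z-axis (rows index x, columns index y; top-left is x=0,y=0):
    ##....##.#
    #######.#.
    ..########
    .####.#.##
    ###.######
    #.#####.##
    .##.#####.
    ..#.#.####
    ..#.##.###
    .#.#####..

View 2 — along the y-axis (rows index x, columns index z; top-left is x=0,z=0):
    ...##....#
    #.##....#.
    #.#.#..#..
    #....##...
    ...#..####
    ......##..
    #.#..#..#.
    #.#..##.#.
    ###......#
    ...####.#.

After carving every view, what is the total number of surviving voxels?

voxel count = 273

initial block: 10^3 = 1000
step 1: project along z, AND mask (70/100) → |grid| = 700
step 2: project along y, AND mask (39/100) → |grid| = 273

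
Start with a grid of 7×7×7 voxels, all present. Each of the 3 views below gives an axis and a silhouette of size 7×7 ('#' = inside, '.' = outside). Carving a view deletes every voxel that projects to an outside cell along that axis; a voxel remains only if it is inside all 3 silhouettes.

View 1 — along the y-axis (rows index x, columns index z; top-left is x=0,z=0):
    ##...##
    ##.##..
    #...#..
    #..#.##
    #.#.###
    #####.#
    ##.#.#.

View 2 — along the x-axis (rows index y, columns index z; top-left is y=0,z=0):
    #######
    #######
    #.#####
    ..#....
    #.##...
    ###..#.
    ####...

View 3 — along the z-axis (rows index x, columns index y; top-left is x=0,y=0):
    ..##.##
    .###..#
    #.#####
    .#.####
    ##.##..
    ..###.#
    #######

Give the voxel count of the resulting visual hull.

80 voxels

before carving: 343 voxels (7×7×7)
after view 1 [y-axis, 29 of 49 cells solid] → remaining = 203
after view 2 [x-axis, 32 of 49 cells solid] → remaining = 132
after view 3 [z-axis, 34 of 49 cells solid] → remaining = 80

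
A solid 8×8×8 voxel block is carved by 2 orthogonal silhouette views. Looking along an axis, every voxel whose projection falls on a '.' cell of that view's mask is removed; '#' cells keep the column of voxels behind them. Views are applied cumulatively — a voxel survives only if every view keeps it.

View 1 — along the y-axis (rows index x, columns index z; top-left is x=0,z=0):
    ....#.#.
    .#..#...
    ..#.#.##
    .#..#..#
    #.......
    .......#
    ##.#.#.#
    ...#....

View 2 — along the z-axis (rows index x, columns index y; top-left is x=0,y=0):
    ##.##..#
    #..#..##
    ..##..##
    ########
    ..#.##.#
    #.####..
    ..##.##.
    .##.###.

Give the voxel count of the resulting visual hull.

before carving: 512 voxels (8×8×8)
  1. axis=1 (XZ plane), |mask|=19  ⇒  voxels=152
  2. axis=2 (XY plane), |mask|=39  ⇒  voxels=92

|visual hull| = 92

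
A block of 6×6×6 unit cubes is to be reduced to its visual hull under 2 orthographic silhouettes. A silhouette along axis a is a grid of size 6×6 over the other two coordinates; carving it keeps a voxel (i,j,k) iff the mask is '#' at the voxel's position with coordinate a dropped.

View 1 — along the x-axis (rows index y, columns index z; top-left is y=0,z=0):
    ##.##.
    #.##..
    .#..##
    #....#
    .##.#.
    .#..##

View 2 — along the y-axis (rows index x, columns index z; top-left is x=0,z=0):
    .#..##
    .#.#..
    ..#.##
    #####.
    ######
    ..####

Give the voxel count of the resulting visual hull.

voxel count = 70

initial block: 6^3 = 216
step 1: project along x, AND mask (18/36) → |grid| = 108
step 2: project along y, AND mask (23/36) → |grid| = 70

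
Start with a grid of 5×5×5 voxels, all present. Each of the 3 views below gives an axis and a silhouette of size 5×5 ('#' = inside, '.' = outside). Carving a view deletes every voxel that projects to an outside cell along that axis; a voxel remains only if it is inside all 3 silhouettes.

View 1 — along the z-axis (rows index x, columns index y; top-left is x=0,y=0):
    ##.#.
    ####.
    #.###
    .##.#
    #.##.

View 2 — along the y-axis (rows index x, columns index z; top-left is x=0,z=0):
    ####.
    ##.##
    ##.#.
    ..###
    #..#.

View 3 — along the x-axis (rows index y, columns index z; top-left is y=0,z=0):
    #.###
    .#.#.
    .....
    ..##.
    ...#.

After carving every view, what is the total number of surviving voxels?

voxel count = 22

start: 5×5×5 = 125 voxels
carve view 1 (along z, XY-mask fill 17/25): 85 voxels remain
carve view 2 (along y, XZ-mask fill 16/25): 55 voxels remain
carve view 3 (along x, YZ-mask fill 9/25): 22 voxels remain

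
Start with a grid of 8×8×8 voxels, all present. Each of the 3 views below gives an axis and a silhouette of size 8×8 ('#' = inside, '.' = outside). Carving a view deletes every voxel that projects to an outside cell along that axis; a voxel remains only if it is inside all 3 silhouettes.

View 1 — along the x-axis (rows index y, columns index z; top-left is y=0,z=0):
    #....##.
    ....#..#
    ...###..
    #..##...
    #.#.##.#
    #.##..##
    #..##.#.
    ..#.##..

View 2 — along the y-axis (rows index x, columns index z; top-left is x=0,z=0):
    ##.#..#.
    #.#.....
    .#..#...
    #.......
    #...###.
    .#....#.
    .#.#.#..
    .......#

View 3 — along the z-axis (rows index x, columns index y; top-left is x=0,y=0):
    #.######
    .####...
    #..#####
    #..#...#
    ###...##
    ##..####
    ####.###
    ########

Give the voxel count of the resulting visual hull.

initial block: 8^3 = 512
  1. axis=0 (YZ plane), |mask|=28  ⇒  voxels=224
  2. axis=1 (XZ plane), |mask|=19  ⇒  voxels=63
  3. axis=2 (XY plane), |mask|=46  ⇒  voxels=45

remaining voxels: 45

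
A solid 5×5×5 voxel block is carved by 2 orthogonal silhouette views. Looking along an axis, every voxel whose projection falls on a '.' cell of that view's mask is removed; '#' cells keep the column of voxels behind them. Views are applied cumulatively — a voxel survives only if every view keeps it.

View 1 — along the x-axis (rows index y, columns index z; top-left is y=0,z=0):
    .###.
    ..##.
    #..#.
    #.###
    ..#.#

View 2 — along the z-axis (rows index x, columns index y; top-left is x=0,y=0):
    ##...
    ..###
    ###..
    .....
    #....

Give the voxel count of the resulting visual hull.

initial block: 5^3 = 125
step 1: project along x, AND mask (13/25) → |grid| = 65
step 2: project along z, AND mask (9/25) → |grid| = 23

23 voxels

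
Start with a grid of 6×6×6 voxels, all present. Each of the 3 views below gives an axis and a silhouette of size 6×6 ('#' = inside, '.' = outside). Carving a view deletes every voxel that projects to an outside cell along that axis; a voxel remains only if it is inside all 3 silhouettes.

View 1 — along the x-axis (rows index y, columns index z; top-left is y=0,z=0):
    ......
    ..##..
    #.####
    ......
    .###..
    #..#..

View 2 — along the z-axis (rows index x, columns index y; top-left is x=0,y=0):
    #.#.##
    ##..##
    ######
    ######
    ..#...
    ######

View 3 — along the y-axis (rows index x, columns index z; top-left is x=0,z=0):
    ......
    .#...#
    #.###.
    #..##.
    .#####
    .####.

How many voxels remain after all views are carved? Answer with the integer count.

remaining voxels: 31

start: 6×6×6 = 216 voxels
step 1: project along x, AND mask (12/36) → |grid| = 72
step 2: project along z, AND mask (27/36) → |grid| = 58
step 3: project along y, AND mask (18/36) → |grid| = 31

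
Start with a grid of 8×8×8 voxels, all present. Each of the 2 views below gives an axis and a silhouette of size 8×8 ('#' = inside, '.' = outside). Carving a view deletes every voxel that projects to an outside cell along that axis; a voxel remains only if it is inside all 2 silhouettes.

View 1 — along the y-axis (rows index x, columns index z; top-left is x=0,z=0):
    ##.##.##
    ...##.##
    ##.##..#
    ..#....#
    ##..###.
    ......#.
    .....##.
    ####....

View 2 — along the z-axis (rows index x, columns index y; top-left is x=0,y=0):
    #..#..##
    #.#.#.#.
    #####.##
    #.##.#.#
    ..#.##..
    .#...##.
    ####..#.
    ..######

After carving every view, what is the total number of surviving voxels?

initial block: 8^3 = 512
carve view 1 (along y, XZ-mask fill 29/64): 232 voxels remain
carve view 2 (along z, XY-mask fill 37/64): 137 voxels remain

|visual hull| = 137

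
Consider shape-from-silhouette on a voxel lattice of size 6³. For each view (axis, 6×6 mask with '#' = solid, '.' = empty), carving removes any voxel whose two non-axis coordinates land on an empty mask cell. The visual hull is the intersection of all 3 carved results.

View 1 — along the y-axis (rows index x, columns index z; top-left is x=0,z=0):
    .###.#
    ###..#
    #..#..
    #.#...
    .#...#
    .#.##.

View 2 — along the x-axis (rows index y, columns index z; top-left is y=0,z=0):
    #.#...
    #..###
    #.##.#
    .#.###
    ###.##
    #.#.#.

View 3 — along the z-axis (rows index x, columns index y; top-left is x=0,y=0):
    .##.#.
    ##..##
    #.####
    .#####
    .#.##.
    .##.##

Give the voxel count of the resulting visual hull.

|visual hull| = 42

initial block: 6^3 = 216
[1] y-view keeps 17 columns → grid now 102
[2] x-view keeps 22 columns → grid now 60
[3] z-view keeps 24 columns → grid now 42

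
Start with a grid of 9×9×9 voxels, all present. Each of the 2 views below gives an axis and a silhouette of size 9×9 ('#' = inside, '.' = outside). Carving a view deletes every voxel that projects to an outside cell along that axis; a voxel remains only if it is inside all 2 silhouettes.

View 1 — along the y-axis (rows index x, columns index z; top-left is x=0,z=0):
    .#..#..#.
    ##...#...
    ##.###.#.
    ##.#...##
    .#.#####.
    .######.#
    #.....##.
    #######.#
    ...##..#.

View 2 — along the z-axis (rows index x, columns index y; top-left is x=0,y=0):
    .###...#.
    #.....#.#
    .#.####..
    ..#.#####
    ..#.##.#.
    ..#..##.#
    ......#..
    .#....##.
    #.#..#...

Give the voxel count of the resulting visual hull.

full grid |V| = 729
V1 y: intersect with XZ mask (44 set) -- 396 left
V2 z: intersect with XY mask (33 set) -- 169 left

|visual hull| = 169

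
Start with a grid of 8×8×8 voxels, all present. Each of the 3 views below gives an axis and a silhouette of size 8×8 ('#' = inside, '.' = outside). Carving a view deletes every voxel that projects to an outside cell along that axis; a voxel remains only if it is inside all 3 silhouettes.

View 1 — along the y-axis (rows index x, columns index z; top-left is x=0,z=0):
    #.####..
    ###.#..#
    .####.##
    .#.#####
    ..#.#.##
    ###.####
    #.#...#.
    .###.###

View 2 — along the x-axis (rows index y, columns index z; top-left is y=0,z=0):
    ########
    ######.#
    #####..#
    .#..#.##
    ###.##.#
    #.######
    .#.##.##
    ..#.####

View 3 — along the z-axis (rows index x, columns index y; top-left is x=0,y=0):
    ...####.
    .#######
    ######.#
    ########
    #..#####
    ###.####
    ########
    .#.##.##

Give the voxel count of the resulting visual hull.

remaining voxels: 206

initial block: 8^3 = 512
  1. axis=1 (XZ plane), |mask|=42  ⇒  voxels=336
  2. axis=0 (YZ plane), |mask|=48  ⇒  voxels=258
  3. axis=2 (XY plane), |mask|=52  ⇒  voxels=206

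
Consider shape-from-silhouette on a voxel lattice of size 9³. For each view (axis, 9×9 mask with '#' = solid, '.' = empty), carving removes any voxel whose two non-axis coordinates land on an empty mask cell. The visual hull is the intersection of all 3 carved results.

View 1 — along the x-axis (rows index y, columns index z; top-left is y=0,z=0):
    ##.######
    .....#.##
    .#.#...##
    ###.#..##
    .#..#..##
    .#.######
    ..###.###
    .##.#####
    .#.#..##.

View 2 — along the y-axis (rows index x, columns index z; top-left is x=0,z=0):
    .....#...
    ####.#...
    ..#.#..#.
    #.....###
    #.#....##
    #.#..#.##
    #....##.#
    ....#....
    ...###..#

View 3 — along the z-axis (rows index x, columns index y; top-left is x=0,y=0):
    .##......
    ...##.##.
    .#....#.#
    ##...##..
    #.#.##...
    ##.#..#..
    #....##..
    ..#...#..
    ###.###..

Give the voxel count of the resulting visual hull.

full grid |V| = 729
  1. axis=0 (YZ plane), |mask|=49  ⇒  voxels=441
  2. axis=1 (XZ plane), |mask|=31  ⇒  voxels=163
  3. axis=2 (XY plane), |mask|=32  ⇒  voxels=77

|visual hull| = 77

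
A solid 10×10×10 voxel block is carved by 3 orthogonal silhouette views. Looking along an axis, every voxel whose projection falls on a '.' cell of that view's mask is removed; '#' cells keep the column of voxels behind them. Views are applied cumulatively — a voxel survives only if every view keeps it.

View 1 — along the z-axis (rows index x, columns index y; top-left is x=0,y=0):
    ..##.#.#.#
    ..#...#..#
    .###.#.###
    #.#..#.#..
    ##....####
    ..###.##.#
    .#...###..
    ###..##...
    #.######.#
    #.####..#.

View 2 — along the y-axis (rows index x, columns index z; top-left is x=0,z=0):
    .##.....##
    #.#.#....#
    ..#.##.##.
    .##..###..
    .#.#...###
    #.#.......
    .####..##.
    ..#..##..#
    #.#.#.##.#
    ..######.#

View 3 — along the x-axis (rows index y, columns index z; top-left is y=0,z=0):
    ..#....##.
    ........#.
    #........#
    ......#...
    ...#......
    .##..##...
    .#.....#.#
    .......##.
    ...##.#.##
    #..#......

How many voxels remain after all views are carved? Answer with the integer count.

remaining voxels: 72

initial block: 10^3 = 1000
after view 1 [z-axis, 54 of 100 cells solid] → remaining = 540
after view 2 [y-axis, 48 of 100 cells solid] → remaining = 263
after view 3 [x-axis, 24 of 100 cells solid] → remaining = 72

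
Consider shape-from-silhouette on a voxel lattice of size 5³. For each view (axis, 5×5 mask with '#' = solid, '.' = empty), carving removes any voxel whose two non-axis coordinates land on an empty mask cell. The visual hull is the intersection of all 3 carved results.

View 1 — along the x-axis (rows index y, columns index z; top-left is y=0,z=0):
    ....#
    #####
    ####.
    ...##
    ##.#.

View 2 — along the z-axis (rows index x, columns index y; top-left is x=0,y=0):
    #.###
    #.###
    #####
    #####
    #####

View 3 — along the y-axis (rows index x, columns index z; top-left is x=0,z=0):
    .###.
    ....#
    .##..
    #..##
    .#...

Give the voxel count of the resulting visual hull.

remaining voxels: 26

start: 5×5×5 = 125 voxels
after view 1 [x-axis, 15 of 25 cells solid] → remaining = 75
after view 2 [z-axis, 23 of 25 cells solid] → remaining = 65
after view 3 [y-axis, 10 of 25 cells solid] → remaining = 26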